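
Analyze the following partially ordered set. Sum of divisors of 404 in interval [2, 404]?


Interval [2,404] in divisors of 404: [2, 4, 202, 404]
Sum = 612


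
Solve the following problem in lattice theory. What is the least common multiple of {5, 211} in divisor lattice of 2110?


In a divisor lattice, join = lcm (least common multiple).
Compute lcm iteratively: start with first element, then lcm(current, next).
Elements: [5, 211]
lcm(5,211) = 1055
Final lcm = 1055


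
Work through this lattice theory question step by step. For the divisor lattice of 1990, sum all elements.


sigma(n) = sum of divisors.
Divisors of 1990: [1, 2, 5, 10, 199, 398, 995, 1990]
Sum = 3600


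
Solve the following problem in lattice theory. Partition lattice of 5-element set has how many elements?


B(n) = number of set partitions of an n-element set.
B(n) satisfies the recurrence: B(n+1) = sum_k C(n,k)*B(k).
B(5) = 52


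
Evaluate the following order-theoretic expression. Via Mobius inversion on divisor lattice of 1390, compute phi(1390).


phi(n) = n * prod_{p|n} (1 - 1/p).
Prime divisors of 1390: [2, 5, 139]
phi(1390) = 1390 * (1 - 1/2) * (1 - 1/5) * (1 - 1/139)
phi(1390) = 552


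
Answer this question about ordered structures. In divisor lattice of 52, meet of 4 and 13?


In a divisor lattice, meet = gcd (greatest common divisor).
By Euclidean algorithm or factoring: gcd(4,13) = 1


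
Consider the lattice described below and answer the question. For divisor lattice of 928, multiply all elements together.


Divisors of 928: [1, 2, 4, 8, 16, 29, 32, 58, 116, 232, 464, 928]
Product = n^(d(n)/2) = 928^(12/2)
Product = 638686677648277504


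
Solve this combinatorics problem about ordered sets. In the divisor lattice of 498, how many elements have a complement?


An element a is complemented if some b has a meet b = bottom, a join b = top.
a is complemented iff gcd(a, n/a)=1, i.e. a is a unitary divisor of 498.
Complemented elements: 1, 2, 3, 6, 83, 166, ... (2 more)
Count: 8


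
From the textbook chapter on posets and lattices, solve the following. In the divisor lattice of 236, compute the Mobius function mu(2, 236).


In a divisor lattice, mu(a,b) = mu(b/a) where mu is the classical Mobius function.
b/a = 236/2 = 118
Prime factorization of 118: primes [2, 59]
118 is squarefree with 2 prime factor(s), so mu(118) = (-1)^2 = 1


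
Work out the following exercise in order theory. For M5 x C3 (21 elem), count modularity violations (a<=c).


Modular law: if a <= c then a v (b ^ c) = (a v b) ^ c.
Check all triples (a,b,c) with a <= c among 21 elements.
This lattice is modular (diamonds M_m and their chain-products are modular).
Total violating triples: 0


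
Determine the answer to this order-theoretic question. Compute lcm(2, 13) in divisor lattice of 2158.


In a divisor lattice, join = lcm (least common multiple).
gcd(2,13) = 1
lcm(2,13) = 2*13/gcd = 26/1 = 26


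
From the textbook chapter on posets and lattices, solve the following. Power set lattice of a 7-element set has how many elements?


Power set = 2^n.
2^7 = 128


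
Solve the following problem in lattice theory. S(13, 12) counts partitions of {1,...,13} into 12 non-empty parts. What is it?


S(n,k) = k*S(n-1,k) + S(n-1,k-1).
S(12,12) = 1, S(12,11) = 66
S(13,12) = 12*1 + 66 = 12 + 66
S(13,12) = 78


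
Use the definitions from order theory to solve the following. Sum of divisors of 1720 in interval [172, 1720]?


Interval [172,1720] in divisors of 1720: [172, 344, 860, 1720]
Sum = 3096


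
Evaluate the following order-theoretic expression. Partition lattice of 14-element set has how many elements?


B(n) = number of set partitions of an n-element set.
B(n) satisfies the recurrence: B(n+1) = sum_k C(n,k)*B(k).
B(14) = 190899322


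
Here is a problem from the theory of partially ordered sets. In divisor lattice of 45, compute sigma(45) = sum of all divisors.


sigma(n) = sum of divisors.
Divisors of 45: [1, 3, 5, 9, 15, 45]
Sum = 78


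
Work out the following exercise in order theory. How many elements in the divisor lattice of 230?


Divisors of 230: [1, 2, 5, 10, 23, 46, 115, 230]
Count: 8


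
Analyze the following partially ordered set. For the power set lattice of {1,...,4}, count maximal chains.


A maximal chain goes from the minimum element to a maximal element via cover relations.
Counting all min-to-max paths in the cover graph.
Total maximal chains: 24


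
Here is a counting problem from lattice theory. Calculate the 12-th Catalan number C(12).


C(n) = C(2n, n) / (n+1).
C(24, 12) = 2704156
C(12) = 2704156 / 13 = 208012


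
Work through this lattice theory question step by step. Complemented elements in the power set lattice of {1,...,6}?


An element a is complemented if some b has a meet b = bottom, a join b = top.
every subset A has complement S\A, so all elements are complemented.
Complemented elements: {}, {1}, {2}, {3}, {4}, {5}, ... (58 more)
Count: 64


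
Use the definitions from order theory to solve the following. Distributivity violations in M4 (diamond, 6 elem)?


Distributive law: a ^ (b v c) = (a ^ b) v (a ^ c).
Check all 6^3 = 216 ordered triples (a,b,c).
  e.g. a=a1, b=a2, c=a3: lhs=a1 != rhs=0
  e.g. a=a1, b=a2, c=a4: lhs=a1 != rhs=0
Total violating triples: 24


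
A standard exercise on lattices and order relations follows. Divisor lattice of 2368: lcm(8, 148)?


Join=lcm.
gcd(8,148)=4
lcm=296


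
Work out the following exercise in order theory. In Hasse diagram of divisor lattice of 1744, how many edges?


A cover relation a -< b holds when a < b with no c strictly between.
Cover relations:
  1 -< 2
  1 -< 109
  2 -< 4
  2 -< 218
  4 -< 8
  4 -< 436
  8 -< 16
  8 -< 872
  ...5 more
Total: 13


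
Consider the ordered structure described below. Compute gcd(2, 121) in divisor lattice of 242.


In a divisor lattice, meet = gcd (greatest common divisor).
By Euclidean algorithm or factoring: gcd(2,121) = 1


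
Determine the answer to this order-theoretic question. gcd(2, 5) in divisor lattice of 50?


Meet=gcd.
gcd(2,5)=1


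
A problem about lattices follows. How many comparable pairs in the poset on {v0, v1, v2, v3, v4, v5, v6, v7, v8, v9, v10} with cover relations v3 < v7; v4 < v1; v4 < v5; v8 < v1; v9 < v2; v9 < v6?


A comparable pair {a,b} has a < b or b < a in the order.
Count unordered pairs where one element is strictly below the other.
Examples: {v1,v4}, {v1,v8}, {v2,v9}, {v3,v7}, ...
Total comparable pairs: 6


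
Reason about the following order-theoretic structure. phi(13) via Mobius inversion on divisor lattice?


phi(n) = n * prod_{p|n} (1 - 1/p).
Prime divisors of 13: [13]
phi(13) = 13 * (1 - 1/13)
phi(13) = 12


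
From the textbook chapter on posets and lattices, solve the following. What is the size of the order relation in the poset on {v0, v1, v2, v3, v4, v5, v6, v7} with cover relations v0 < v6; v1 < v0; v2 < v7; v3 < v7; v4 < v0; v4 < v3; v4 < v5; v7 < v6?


The order relation is {(a,b) : a <= b}, reflexive so it includes (a,a).
Examples: (v0,v0), (v0,v6), (v1,v0), (v1,v1), (v1,v6), ...
Total ordered pairs: 21


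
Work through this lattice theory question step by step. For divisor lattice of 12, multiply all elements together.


Divisors of 12: [1, 2, 3, 4, 6, 12]
Product = n^(d(n)/2) = 12^(6/2)
Product = 1728


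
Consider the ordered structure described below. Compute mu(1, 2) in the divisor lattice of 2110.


In a divisor lattice, mu(a,b) = mu(b/a) where mu is the classical Mobius function.
b/a = 2/1 = 2
Prime factorization of 2: primes [2]
2 is squarefree with 1 prime factor(s), so mu(2) = (-1)^1 = -1


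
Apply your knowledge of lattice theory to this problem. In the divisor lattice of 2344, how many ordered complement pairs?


Complement pair (a,b): a meet b = bottom, a join b = top.
Here: gcd(a,b)=1 and lcm(a,b)=2344, i.e. a*b=2344 with a,b coprime.
Pairs found: (1,2344), (8,293), (293,8), (2344,1)
Total ordered pairs: 4


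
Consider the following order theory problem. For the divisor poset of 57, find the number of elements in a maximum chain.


A chain is a totally ordered subset; we count the number of elements in a maximum chain.
Compute, for each element x, the size of the longest chain ending at x:
  1: 1
  3: 2
  19: 2
  57: 3
A maximum chain: 1 < 3 < 57
Number of elements in the longest chain: 3


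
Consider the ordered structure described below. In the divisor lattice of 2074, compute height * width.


Height = length of longest chain minus 1; width = size of largest antichain.
A maximum chain: 1 | 61 | 1037 | 2074  (height 3).
A maximum antichain: {2, 17, 61}  (width 3).
Product = 3 * 3 = 9


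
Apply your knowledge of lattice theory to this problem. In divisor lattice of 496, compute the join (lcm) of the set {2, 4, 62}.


In a divisor lattice, join = lcm (least common multiple).
Compute lcm iteratively: start with first element, then lcm(current, next).
Elements: [2, 4, 62]
lcm(2,4) = 4
lcm(4,62) = 124
Final lcm = 124


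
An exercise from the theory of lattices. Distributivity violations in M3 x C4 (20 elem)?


Distributive law: a ^ (b v c) = (a ^ b) v (a ^ c).
Check all 20^3 = 8000 ordered triples (a,b,c).
  e.g. a=(a1,0), b=(a2,0), c=(a3,0): lhs=(a1,0) != rhs=(0,0)
  e.g. a=(a1,0), b=(a2,0), c=(a3,1): lhs=(a1,0) != rhs=(0,0)
Total violating triples: 384


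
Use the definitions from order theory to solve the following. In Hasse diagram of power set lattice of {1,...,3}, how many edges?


A cover relation a -< b holds when a < b with no c strictly between.
Cover relations:
  {} -< {1}
  {} -< {2}
  {} -< {3}
  {1} -< {1,2}
  {1} -< {1,3}
  {2} -< {1,2}
  {2} -< {2,3}
  {3} -< {1,3}
  ...4 more
Total: 12


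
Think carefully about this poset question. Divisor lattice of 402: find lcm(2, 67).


In a divisor lattice, join = lcm (least common multiple).
gcd(2,67) = 1
lcm(2,67) = 2*67/gcd = 134/1 = 134


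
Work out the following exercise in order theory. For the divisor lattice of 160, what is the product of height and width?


Height = length of longest chain minus 1; width = size of largest antichain.
A maximum chain: 1 | 5 | 10 | 20 | 40 | 80 | 160  (height 6).
A maximum antichain: {2, 5}  (width 2).
Product = 6 * 2 = 12


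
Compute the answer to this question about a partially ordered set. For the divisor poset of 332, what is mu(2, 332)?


In a divisor lattice, mu(a,b) = mu(b/a) where mu is the classical Mobius function.
b/a = 332/2 = 166
Prime factorization of 166: primes [2, 83]
166 is squarefree with 2 prime factor(s), so mu(166) = (-1)^2 = 1


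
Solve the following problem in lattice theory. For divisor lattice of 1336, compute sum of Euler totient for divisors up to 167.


Divisors of 1336 up to 167: [1, 2, 4, 8, 167]
phi values: [1, 1, 2, 4, 166]
Sum = 174


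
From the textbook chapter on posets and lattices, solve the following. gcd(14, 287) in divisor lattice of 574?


Meet=gcd.
gcd(14,287)=7


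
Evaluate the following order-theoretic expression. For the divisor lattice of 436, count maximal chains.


A maximal chain goes from the minimum element to a maximal element via cover relations.
Counting all min-to-max paths in the cover graph.
Total maximal chains: 3


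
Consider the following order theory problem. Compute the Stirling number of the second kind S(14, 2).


S(n,k) = k*S(n-1,k) + S(n-1,k-1).
S(13,2) = 4095, S(13,1) = 1
S(14,2) = 2*4095 + 1 = 8190 + 1
S(14,2) = 8191


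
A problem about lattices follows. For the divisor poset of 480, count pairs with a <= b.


The order relation is {(a,b) : a <= b}, reflexive so it includes (a,a).
Examples: (1,1), (1,10), (1,12), (1,120), (1,15), ...
Total ordered pairs: 189


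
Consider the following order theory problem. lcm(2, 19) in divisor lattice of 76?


Join=lcm.
gcd(2,19)=1
lcm=38


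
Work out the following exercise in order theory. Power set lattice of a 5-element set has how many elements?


Power set = 2^n.
2^5 = 32


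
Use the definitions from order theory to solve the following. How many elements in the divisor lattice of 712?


Divisors of 712: [1, 2, 4, 8, 89, 178, 356, 712]
Count: 8


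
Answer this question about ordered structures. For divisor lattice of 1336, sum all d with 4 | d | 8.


Interval [4,8] in divisors of 1336: [4, 8]
Sum = 12


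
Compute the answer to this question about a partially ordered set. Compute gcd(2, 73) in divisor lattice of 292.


In a divisor lattice, meet = gcd (greatest common divisor).
By Euclidean algorithm or factoring: gcd(2,73) = 1


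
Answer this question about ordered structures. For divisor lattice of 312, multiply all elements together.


Divisors of 312: [1, 2, 3, 4, 6, 8, 12, 13, 24, 26, 39, 52, 78, 104, 156, 312]
Product = n^(d(n)/2) = 312^(16/2)
Product = 89791815397090000896


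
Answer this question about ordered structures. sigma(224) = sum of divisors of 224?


sigma(n) = sum of divisors.
Divisors of 224: [1, 2, 4, 7, 8, 14, 16, 28, 32, 56, 112, 224]
Sum = 504


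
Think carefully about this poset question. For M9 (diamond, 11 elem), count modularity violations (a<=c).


Modular law: if a <= c then a v (b ^ c) = (a v b) ^ c.
Check all triples (a,b,c) with a <= c among 11 elements.
This lattice is modular (diamonds M_m and their chain-products are modular).
Total violating triples: 0


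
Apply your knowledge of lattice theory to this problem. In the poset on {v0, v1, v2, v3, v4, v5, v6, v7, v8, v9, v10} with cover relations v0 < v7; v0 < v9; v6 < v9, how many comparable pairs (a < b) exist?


A comparable pair {a,b} has a < b or b < a in the order.
Count unordered pairs where one element is strictly below the other.
Examples: {v0,v7}, {v0,v9}, {v6,v9}
Total comparable pairs: 3


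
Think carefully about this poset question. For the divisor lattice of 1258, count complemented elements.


An element a is complemented if some b has a meet b = bottom, a join b = top.
a is complemented iff gcd(a, n/a)=1, i.e. a is a unitary divisor of 1258.
Complemented elements: 1, 2, 17, 34, 37, 74, ... (2 more)
Count: 8


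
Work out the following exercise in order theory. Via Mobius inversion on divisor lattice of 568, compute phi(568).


phi(n) = n * prod_{p|n} (1 - 1/p).
Prime divisors of 568: [2, 71]
phi(568) = 568 * (1 - 1/2) * (1 - 1/71)
phi(568) = 280


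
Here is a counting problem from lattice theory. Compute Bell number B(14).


B(n) = number of set partitions of an n-element set.
B(n) satisfies the recurrence: B(n+1) = sum_k C(n,k)*B(k).
B(14) = 190899322


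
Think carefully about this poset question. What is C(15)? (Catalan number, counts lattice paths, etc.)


C(n) = C(2n, n) / (n+1).
C(30, 15) = 155117520
C(15) = 155117520 / 16 = 9694845


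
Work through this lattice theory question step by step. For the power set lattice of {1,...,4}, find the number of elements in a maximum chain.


A chain is a totally ordered subset; we count the number of elements in a maximum chain.
Compute, for each element x, the size of the longest chain ending at x:
  {}: 1
  {1}: 2
  {2}: 2
  {3}: 2
  {4}: 2
  {1,2}: 3
  ...
A maximum chain: {} < {1} < {1,2} < {1,2,3} < {1,2,3,4}
Number of elements in the longest chain: 5


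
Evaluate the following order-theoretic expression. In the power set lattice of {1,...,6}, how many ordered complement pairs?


Complement pair (a,b): a meet b = bottom, a join b = top.
Here: A intersect B = {} and A union B = {1,...,6}.
Pairs found: ({},{1,2,3,4,5,6}), ({1},{2,3,4,5,6}), ({2},{1,3,4,5,6}), ({3},{1,2,4,5,6}), ... (60 more)
Total ordered pairs: 64


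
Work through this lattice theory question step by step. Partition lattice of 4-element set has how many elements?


B(n) = number of set partitions of an n-element set.
B(n) satisfies the recurrence: B(n+1) = sum_k C(n,k)*B(k).
B(4) = 15


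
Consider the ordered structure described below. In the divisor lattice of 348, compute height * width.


Height = length of longest chain minus 1; width = size of largest antichain.
A maximum chain: 1 | 29 | 87 | 174 | 348  (height 4).
A maximum antichain: {4, 6, 58, 87}  (width 4).
Product = 4 * 4 = 16


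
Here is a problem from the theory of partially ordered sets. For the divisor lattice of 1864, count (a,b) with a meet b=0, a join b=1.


Complement pair (a,b): a meet b = bottom, a join b = top.
Here: gcd(a,b)=1 and lcm(a,b)=1864, i.e. a*b=1864 with a,b coprime.
Pairs found: (1,1864), (8,233), (233,8), (1864,1)
Total ordered pairs: 4


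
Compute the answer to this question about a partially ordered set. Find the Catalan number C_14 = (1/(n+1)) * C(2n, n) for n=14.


C(n) = C(2n, n) / (n+1).
C(28, 14) = 40116600
C(14) = 40116600 / 15 = 2674440


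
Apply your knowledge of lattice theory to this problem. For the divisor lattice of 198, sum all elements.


sigma(n) = sum of divisors.
Divisors of 198: [1, 2, 3, 6, 9, 11, 18, 22, 33, 66, 99, 198]
Sum = 468


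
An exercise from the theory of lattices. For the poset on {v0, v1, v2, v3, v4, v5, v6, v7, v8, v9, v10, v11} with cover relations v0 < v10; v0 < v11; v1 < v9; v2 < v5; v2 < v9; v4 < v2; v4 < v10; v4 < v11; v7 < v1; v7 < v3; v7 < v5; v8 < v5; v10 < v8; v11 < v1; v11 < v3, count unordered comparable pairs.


A comparable pair {a,b} has a < b or b < a in the order.
Count unordered pairs where one element is strictly below the other.
Examples: {v0,v1}, {v0,v3}, {v0,v5}, {v0,v8}, ...
Total comparable pairs: 28


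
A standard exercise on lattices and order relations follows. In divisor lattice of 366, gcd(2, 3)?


Meet=gcd.
gcd(2,3)=1


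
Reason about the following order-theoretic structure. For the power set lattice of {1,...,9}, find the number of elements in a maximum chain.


A chain is a totally ordered subset; we count the number of elements in a maximum chain.
Compute, for each element x, the size of the longest chain ending at x:
  {}: 1
  {1}: 2
  {2}: 2
  {3}: 2
  {4}: 2
  {5}: 2
  ...
A maximum chain: {} < {1} < {1,2} < {1,2,3} < {1,2,3,4} < {1,2,3,4,5} < {1,2,3,4,5,6} < {1,2,3,4,5,6,7} < {1,2,3,4,5,6,7,8} < {1,2,3,4,5,6,7,8,9}
Number of elements in the longest chain: 10


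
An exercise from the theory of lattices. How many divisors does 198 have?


Divisors of 198: [1, 2, 3, 6, 9, 11, 18, 22, 33, 66, 99, 198]
Count: 12


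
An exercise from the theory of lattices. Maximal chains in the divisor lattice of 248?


A maximal chain goes from the minimum element to a maximal element via cover relations.
Counting all min-to-max paths in the cover graph.
Total maximal chains: 4


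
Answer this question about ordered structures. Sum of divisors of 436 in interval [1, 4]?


Interval [1,4] in divisors of 436: [1, 2, 4]
Sum = 7


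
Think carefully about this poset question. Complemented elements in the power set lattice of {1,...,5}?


An element a is complemented if some b has a meet b = bottom, a join b = top.
every subset A has complement S\A, so all elements are complemented.
Complemented elements: {}, {1}, {2}, {3}, {4}, {5}, ... (26 more)
Count: 32


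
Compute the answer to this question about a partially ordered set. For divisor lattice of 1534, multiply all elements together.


Divisors of 1534: [1, 2, 13, 26, 59, 118, 767, 1534]
Product = n^(d(n)/2) = 1534^(8/2)
Product = 5537343160336


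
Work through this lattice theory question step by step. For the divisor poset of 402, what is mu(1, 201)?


In a divisor lattice, mu(a,b) = mu(b/a) where mu is the classical Mobius function.
b/a = 201/1 = 201
Prime factorization of 201: primes [3, 67]
201 is squarefree with 2 prime factor(s), so mu(201) = (-1)^2 = 1


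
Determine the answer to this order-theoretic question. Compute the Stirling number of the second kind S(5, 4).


S(n,k) = k*S(n-1,k) + S(n-1,k-1).
S(4,4) = 1, S(4,3) = 6
S(5,4) = 4*1 + 6 = 4 + 6
S(5,4) = 10


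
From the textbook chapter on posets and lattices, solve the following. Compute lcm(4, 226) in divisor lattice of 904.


In a divisor lattice, join = lcm (least common multiple).
gcd(4,226) = 2
lcm(4,226) = 4*226/gcd = 904/2 = 452


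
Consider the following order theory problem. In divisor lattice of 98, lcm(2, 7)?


Join=lcm.
gcd(2,7)=1
lcm=14


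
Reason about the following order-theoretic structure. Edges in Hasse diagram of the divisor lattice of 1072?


A cover relation a -< b holds when a < b with no c strictly between.
Cover relations:
  1 -< 2
  1 -< 67
  2 -< 4
  2 -< 134
  4 -< 8
  4 -< 268
  8 -< 16
  8 -< 536
  ...5 more
Total: 13


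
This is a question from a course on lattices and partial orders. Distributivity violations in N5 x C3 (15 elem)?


Distributive law: a ^ (b v c) = (a ^ b) v (a ^ c).
Check all 15^3 = 3375 ordered triples (a,b,c).
  e.g. a=(b,0), b=(a,0), c=(c,0): lhs=(b,0) != rhs=(a,0)
  e.g. a=(b,0), b=(a,0), c=(c,1): lhs=(b,0) != rhs=(a,0)
Total violating triples: 54


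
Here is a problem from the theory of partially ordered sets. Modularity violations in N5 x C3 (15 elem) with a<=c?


Modular law: if a <= c then a v (b ^ c) = (a v b) ^ c.
Check all triples (a,b,c) with a <= c among 15 elements.
  e.g. a=(a,0), b=(c,0), c=(b,0): lhs=(a,0) != rhs=(b,0)
  e.g. a=(a,0), b=(c,1), c=(b,0): lhs=(a,0) != rhs=(b,0)
Total violating triples: 18


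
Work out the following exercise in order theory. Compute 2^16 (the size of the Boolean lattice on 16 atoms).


Power set = 2^n.
2^16 = 65536


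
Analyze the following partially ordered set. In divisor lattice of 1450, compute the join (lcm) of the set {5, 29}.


In a divisor lattice, join = lcm (least common multiple).
Compute lcm iteratively: start with first element, then lcm(current, next).
Elements: [5, 29]
lcm(5,29) = 145
Final lcm = 145


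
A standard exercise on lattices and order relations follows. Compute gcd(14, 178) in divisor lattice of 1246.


In a divisor lattice, meet = gcd (greatest common divisor).
By Euclidean algorithm or factoring: gcd(14,178) = 2


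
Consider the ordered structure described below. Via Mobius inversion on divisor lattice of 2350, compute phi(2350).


phi(n) = n * prod_{p|n} (1 - 1/p).
Prime divisors of 2350: [2, 5, 47]
phi(2350) = 2350 * (1 - 1/2) * (1 - 1/5) * (1 - 1/47)
phi(2350) = 920


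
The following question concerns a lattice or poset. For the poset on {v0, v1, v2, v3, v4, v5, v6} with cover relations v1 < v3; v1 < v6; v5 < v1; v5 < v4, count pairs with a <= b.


The order relation is {(a,b) : a <= b}, reflexive so it includes (a,a).
Examples: (v0,v0), (v1,v1), (v1,v3), (v1,v6), (v2,v2), ...
Total ordered pairs: 13


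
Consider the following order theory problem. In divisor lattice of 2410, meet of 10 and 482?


In a divisor lattice, meet = gcd (greatest common divisor).
By Euclidean algorithm or factoring: gcd(10,482) = 2


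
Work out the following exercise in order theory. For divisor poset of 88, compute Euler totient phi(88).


phi(n) = n * prod_{p|n} (1 - 1/p).
Prime divisors of 88: [2, 11]
phi(88) = 88 * (1 - 1/2) * (1 - 1/11)
phi(88) = 40


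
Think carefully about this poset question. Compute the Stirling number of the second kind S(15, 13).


S(n,k) = k*S(n-1,k) + S(n-1,k-1).
S(14,13) = 91, S(14,12) = 3367
S(15,13) = 13*91 + 3367 = 1183 + 3367
S(15,13) = 4550


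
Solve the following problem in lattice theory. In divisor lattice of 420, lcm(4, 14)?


Join=lcm.
gcd(4,14)=2
lcm=28


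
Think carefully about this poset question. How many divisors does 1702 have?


Divisors of 1702: [1, 2, 23, 37, 46, 74, 851, 1702]
Count: 8


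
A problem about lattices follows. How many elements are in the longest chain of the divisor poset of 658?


A chain is a totally ordered subset; we count the number of elements in a maximum chain.
Compute, for each element x, the size of the longest chain ending at x:
  1: 1
  2: 2
  7: 2
  47: 2
  14: 3
  94: 3
  ...
A maximum chain: 1 < 2 < 14 < 658
Number of elements in the longest chain: 4


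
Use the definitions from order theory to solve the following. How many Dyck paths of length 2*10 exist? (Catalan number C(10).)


C(n) = C(2n, n) / (n+1).
C(20, 10) = 184756
C(10) = 184756 / 11 = 16796


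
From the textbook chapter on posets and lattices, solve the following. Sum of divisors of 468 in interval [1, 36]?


Interval [1,36] in divisors of 468: [1, 2, 3, 4, 6, 9, 12, 18, 36]
Sum = 91


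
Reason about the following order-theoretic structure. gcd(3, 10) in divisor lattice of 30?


Meet=gcd.
gcd(3,10)=1


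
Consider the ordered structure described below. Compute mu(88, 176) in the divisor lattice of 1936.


In a divisor lattice, mu(a,b) = mu(b/a) where mu is the classical Mobius function.
b/a = 176/88 = 2
Prime factorization of 2: primes [2]
2 is squarefree with 1 prime factor(s), so mu(2) = (-1)^1 = -1


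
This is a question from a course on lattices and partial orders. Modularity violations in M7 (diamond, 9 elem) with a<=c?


Modular law: if a <= c then a v (b ^ c) = (a v b) ^ c.
Check all triples (a,b,c) with a <= c among 9 elements.
This lattice is modular (diamonds M_m and their chain-products are modular).
Total violating triples: 0


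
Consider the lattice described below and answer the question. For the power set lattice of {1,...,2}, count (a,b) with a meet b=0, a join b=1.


Complement pair (a,b): a meet b = bottom, a join b = top.
Here: A intersect B = {} and A union B = {1,...,2}.
Pairs found: ({},{1,2}), ({1},{2}), ({2},{1}), ({1,2},{})
Total ordered pairs: 4


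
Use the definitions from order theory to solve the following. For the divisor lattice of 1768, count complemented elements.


An element a is complemented if some b has a meet b = bottom, a join b = top.
a is complemented iff gcd(a, n/a)=1, i.e. a is a unitary divisor of 1768.
Complemented elements: 1, 8, 13, 17, 104, 136, ... (2 more)
Count: 8


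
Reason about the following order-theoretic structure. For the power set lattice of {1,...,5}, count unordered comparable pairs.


A comparable pair {a,b} has a < b or b < a in the order.
Count unordered pairs where one element is strictly below the other.
Examples: {{},{1}}, {{},{2}}, {{},{3}}, {{},{4}}, ...
Total comparable pairs: 211


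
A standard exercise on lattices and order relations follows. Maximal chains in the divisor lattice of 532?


A maximal chain goes from the minimum element to a maximal element via cover relations.
Counting all min-to-max paths in the cover graph.
Total maximal chains: 12


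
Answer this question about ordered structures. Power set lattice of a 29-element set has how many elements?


Power set = 2^n.
2^29 = 536870912


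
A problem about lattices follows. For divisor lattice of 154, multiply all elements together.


Divisors of 154: [1, 2, 7, 11, 14, 22, 77, 154]
Product = n^(d(n)/2) = 154^(8/2)
Product = 562448656


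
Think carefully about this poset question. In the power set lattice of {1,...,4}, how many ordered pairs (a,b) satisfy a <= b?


The order relation is {(a,b) : a <= b}, reflexive so it includes (a,a).
Examples: ({},{}), ({},{1,2}), ({},{1,2,3}), ({},{1,2,3,4}), ({},{1,2,4}), ...
Total ordered pairs: 81


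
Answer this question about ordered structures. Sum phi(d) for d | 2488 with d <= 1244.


Divisors of 2488 up to 1244: [1, 2, 4, 8, 311, 622, 1244]
phi values: [1, 1, 2, 4, 310, 310, 620]
Sum = 1248


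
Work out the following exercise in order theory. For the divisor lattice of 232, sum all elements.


sigma(n) = sum of divisors.
Divisors of 232: [1, 2, 4, 8, 29, 58, 116, 232]
Sum = 450


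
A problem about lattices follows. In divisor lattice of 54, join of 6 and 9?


In a divisor lattice, join = lcm (least common multiple).
gcd(6,9) = 3
lcm(6,9) = 6*9/gcd = 54/3 = 18


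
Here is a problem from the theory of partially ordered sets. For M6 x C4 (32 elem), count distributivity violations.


Distributive law: a ^ (b v c) = (a ^ b) v (a ^ c).
Check all 32^3 = 32768 ordered triples (a,b,c).
  e.g. a=(a1,0), b=(a2,0), c=(a3,0): lhs=(a1,0) != rhs=(0,0)
  e.g. a=(a1,0), b=(a2,0), c=(a3,1): lhs=(a1,0) != rhs=(0,0)
Total violating triples: 7680


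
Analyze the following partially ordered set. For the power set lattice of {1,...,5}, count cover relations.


A cover relation a -< b holds when a < b with no c strictly between.
Cover relations:
  {} -< {1}
  {} -< {2}
  {} -< {3}
  {} -< {4}
  {} -< {5}
  {1} -< {1,2}
  {1} -< {1,3}
  {1} -< {1,4}
  ...72 more
Total: 80


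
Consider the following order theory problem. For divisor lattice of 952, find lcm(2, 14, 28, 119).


In a divisor lattice, join = lcm (least common multiple).
Compute lcm iteratively: start with first element, then lcm(current, next).
Elements: [2, 14, 28, 119]
lcm(2,14) = 14
lcm(14,28) = 28
lcm(28,119) = 476
Final lcm = 476


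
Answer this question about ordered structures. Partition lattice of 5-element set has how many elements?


B(n) = number of set partitions of an n-element set.
B(n) satisfies the recurrence: B(n+1) = sum_k C(n,k)*B(k).
B(5) = 52


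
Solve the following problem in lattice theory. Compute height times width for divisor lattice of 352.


Height = length of longest chain minus 1; width = size of largest antichain.
A maximum chain: 1 | 11 | 22 | 44 | 88 | 176 | 352  (height 6).
A maximum antichain: {2, 11}  (width 2).
Product = 6 * 2 = 12


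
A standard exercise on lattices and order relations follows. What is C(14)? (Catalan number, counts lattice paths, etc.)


C(n) = C(2n, n) / (n+1).
C(28, 14) = 40116600
C(14) = 40116600 / 15 = 2674440


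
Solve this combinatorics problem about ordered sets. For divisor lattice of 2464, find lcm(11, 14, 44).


In a divisor lattice, join = lcm (least common multiple).
Compute lcm iteratively: start with first element, then lcm(current, next).
Elements: [11, 14, 44]
lcm(11,14) = 154
lcm(154,44) = 308
Final lcm = 308


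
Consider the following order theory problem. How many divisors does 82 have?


Divisors of 82: [1, 2, 41, 82]
Count: 4


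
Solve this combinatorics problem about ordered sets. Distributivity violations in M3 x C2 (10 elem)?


Distributive law: a ^ (b v c) = (a ^ b) v (a ^ c).
Check all 10^3 = 1000 ordered triples (a,b,c).
  e.g. a=(a1,0), b=(a2,0), c=(a3,0): lhs=(a1,0) != rhs=(0,0)
  e.g. a=(a1,0), b=(a2,0), c=(a3,1): lhs=(a1,0) != rhs=(0,0)
Total violating triples: 48


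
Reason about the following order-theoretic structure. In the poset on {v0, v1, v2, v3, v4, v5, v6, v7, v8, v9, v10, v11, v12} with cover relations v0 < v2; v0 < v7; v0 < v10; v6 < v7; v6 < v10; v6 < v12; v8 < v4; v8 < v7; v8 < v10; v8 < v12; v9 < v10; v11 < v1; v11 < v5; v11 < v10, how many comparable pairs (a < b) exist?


A comparable pair {a,b} has a < b or b < a in the order.
Count unordered pairs where one element is strictly below the other.
Examples: {v0,v2}, {v0,v7}, {v0,v10}, {v1,v11}, ...
Total comparable pairs: 14


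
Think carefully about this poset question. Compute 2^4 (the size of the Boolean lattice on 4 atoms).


Power set = 2^n.
2^4 = 16


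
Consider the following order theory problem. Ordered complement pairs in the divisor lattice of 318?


Complement pair (a,b): a meet b = bottom, a join b = top.
Here: gcd(a,b)=1 and lcm(a,b)=318, i.e. a*b=318 with a,b coprime.
Pairs found: (1,318), (2,159), (3,106), (6,53), ... (4 more)
Total ordered pairs: 8


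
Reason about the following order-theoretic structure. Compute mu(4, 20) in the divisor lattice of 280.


In a divisor lattice, mu(a,b) = mu(b/a) where mu is the classical Mobius function.
b/a = 20/4 = 5
Prime factorization of 5: primes [5]
5 is squarefree with 1 prime factor(s), so mu(5) = (-1)^1 = -1


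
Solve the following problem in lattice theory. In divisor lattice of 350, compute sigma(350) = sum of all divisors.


sigma(n) = sum of divisors.
Divisors of 350: [1, 2, 5, 7, 10, 14, 25, 35, 50, 70, 175, 350]
Sum = 744


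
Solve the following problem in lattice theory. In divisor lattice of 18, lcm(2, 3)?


Join=lcm.
gcd(2,3)=1
lcm=6


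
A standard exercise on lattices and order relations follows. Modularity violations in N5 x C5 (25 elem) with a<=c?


Modular law: if a <= c then a v (b ^ c) = (a v b) ^ c.
Check all triples (a,b,c) with a <= c among 25 elements.
  e.g. a=(a,0), b=(c,0), c=(b,0): lhs=(a,0) != rhs=(b,0)
  e.g. a=(a,0), b=(c,1), c=(b,0): lhs=(a,0) != rhs=(b,0)
Total violating triples: 75


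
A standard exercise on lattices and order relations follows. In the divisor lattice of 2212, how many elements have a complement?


An element a is complemented if some b has a meet b = bottom, a join b = top.
a is complemented iff gcd(a, n/a)=1, i.e. a is a unitary divisor of 2212.
Complemented elements: 1, 4, 7, 28, 79, 316, ... (2 more)
Count: 8


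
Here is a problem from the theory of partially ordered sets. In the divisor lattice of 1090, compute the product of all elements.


Divisors of 1090: [1, 2, 5, 10, 109, 218, 545, 1090]
Product = n^(d(n)/2) = 1090^(8/2)
Product = 1411581610000


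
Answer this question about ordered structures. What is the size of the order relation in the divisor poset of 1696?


The order relation is {(a,b) : a <= b}, reflexive so it includes (a,a).
Examples: (1,1), (1,106), (1,16), (1,1696), (1,2), ...
Total ordered pairs: 63


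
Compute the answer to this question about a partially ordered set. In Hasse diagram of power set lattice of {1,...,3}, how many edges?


A cover relation a -< b holds when a < b with no c strictly between.
Cover relations:
  {} -< {1}
  {} -< {2}
  {} -< {3}
  {1} -< {1,2}
  {1} -< {1,3}
  {2} -< {1,2}
  {2} -< {2,3}
  {3} -< {1,3}
  ...4 more
Total: 12


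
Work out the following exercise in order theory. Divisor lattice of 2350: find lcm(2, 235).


In a divisor lattice, join = lcm (least common multiple).
gcd(2,235) = 1
lcm(2,235) = 2*235/gcd = 470/1 = 470


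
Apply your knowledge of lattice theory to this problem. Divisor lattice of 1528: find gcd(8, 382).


In a divisor lattice, meet = gcd (greatest common divisor).
By Euclidean algorithm or factoring: gcd(8,382) = 2


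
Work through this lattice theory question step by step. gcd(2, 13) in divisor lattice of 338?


Meet=gcd.
gcd(2,13)=1


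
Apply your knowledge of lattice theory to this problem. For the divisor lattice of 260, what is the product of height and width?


Height = length of longest chain minus 1; width = size of largest antichain.
A maximum chain: 1 | 13 | 65 | 130 | 260  (height 4).
A maximum antichain: {4, 10, 26, 65}  (width 4).
Product = 4 * 4 = 16


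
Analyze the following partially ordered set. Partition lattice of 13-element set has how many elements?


B(n) = number of set partitions of an n-element set.
B(n) satisfies the recurrence: B(n+1) = sum_k C(n,k)*B(k).
B(13) = 27644437


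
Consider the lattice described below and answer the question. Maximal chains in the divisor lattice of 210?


A maximal chain goes from the minimum element to a maximal element via cover relations.
Counting all min-to-max paths in the cover graph.
Total maximal chains: 24


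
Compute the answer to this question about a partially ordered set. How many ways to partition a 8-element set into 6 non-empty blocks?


S(n,k) = k*S(n-1,k) + S(n-1,k-1).
S(7,6) = 21, S(7,5) = 140
S(8,6) = 6*21 + 140 = 126 + 140
S(8,6) = 266


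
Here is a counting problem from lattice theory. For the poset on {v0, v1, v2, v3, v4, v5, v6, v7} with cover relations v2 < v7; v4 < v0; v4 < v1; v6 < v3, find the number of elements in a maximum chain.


A chain is a totally ordered subset; we count the number of elements in a maximum chain.
Compute, for each element x, the size of the longest chain ending at x:
  v2: 1
  v4: 1
  v5: 1
  v6: 1
  v0: 2
  v1: 2
  ...
A maximum chain: v4 < v0
Number of elements in the longest chain: 2


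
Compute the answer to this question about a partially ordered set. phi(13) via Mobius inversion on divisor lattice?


phi(n) = n * prod_{p|n} (1 - 1/p).
Prime divisors of 13: [13]
phi(13) = 13 * (1 - 1/13)
phi(13) = 12


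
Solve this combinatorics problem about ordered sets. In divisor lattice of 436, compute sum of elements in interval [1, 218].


Interval [1,218] in divisors of 436: [1, 2, 109, 218]
Sum = 330


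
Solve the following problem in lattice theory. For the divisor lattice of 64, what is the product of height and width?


Height = length of longest chain minus 1; width = size of largest antichain.
A maximum chain: 1 | 2 | 4 | 8 | 16 | 32 | 64  (height 6).
A maximum antichain: {1}  (width 1).
Product = 6 * 1 = 6


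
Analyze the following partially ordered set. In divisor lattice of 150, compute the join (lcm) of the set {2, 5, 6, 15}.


In a divisor lattice, join = lcm (least common multiple).
Compute lcm iteratively: start with first element, then lcm(current, next).
Elements: [2, 5, 6, 15]
lcm(2,5) = 10
lcm(10,6) = 30
lcm(30,15) = 30
Final lcm = 30


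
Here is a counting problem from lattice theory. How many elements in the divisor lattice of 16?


Divisors of 16: [1, 2, 4, 8, 16]
Count: 5


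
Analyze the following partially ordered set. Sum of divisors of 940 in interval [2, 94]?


Interval [2,94] in divisors of 940: [2, 94]
Sum = 96


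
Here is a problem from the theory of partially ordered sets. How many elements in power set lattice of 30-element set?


Power set = 2^n.
2^30 = 1073741824


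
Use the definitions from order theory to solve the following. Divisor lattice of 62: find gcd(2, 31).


In a divisor lattice, meet = gcd (greatest common divisor).
By Euclidean algorithm or factoring: gcd(2,31) = 1


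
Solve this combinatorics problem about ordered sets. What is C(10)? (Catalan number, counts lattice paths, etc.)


C(n) = C(2n, n) / (n+1).
C(20, 10) = 184756
C(10) = 184756 / 11 = 16796


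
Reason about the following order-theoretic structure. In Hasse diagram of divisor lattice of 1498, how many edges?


A cover relation a -< b holds when a < b with no c strictly between.
Cover relations:
  1 -< 2
  1 -< 7
  1 -< 107
  2 -< 14
  2 -< 214
  7 -< 14
  7 -< 749
  14 -< 1498
  ...4 more
Total: 12


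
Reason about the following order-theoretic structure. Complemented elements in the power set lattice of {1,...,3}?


An element a is complemented if some b has a meet b = bottom, a join b = top.
every subset A has complement S\A, so all elements are complemented.
Complemented elements: {}, {1}, {2}, {3}, {1,2}, {1,3}, ... (2 more)
Count: 8


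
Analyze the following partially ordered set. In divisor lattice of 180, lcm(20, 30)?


Join=lcm.
gcd(20,30)=10
lcm=60


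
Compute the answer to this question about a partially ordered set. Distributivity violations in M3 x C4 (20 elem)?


Distributive law: a ^ (b v c) = (a ^ b) v (a ^ c).
Check all 20^3 = 8000 ordered triples (a,b,c).
  e.g. a=(a1,0), b=(a2,0), c=(a3,0): lhs=(a1,0) != rhs=(0,0)
  e.g. a=(a1,0), b=(a2,0), c=(a3,1): lhs=(a1,0) != rhs=(0,0)
Total violating triples: 384


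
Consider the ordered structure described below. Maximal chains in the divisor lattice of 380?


A maximal chain goes from the minimum element to a maximal element via cover relations.
Counting all min-to-max paths in the cover graph.
Total maximal chains: 12


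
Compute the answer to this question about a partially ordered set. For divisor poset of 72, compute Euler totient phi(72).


phi(n) = n * prod_{p|n} (1 - 1/p).
Prime divisors of 72: [2, 3]
phi(72) = 72 * (1 - 1/2) * (1 - 1/3)
phi(72) = 24


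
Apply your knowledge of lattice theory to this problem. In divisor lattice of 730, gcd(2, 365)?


Meet=gcd.
gcd(2,365)=1
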